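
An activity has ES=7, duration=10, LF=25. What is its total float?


EF = ES + duration = 7 + 10 = 17
LS = LF - duration = 25 - 10 = 15
Total Float = LF - EF = 25 - 17
(or LS - ES = 15 - 7)
= 8


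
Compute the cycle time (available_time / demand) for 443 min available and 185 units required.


Cycle time = available time / demand
= 443 / 185
= 2.39 min/unit


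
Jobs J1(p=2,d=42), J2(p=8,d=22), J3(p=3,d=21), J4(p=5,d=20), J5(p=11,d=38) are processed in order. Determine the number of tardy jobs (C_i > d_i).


Completion vs due date:
  J1: C=2, d=42 → on time
  J2: C=10, d=22 → on time
  J3: C=13, d=21 → on time
  J4: C=18, d=20 → on time
  J5: C=29, d=38 → on time
Tardy jobs: none
Count = 0


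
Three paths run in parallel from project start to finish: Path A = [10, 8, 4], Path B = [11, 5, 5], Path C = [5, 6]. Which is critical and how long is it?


Path A: 10 + 8 + 4 = 22
Path B: 11 + 5 + 5 = 21
Path C: 5 + 6 = 11
Critical path = longest = max(22, 21, 11)
= 22 (Path A)


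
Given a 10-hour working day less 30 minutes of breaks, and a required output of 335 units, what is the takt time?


Available = 10×60 - 30 = 570 min
Takt time = 570 / 335
= 1.70 min/unit


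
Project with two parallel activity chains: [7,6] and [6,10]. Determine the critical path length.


Path A: 7 + 6 = 13
Path B: 6 + 10 = 16
Critical path = longest = max(13, 16)
= 16 (Path B)


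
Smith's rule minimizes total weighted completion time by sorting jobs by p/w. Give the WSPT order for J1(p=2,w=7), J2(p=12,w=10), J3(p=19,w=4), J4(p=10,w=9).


WSPT (Smith's rule): sort by p/w ascending
  J1: p/w = 2/7 = 0.286
  J4: p/w = 10/9 = 1.111
  J2: p/w = 12/10 = 1.200
  J3: p/w = 19/4 = 4.750
Order: J1 → J4 → J2 → J3


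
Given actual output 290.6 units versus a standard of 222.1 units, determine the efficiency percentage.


Efficiency = (actual / standard) × 100
= (290.6 / 222.1) × 100
= 130.8%


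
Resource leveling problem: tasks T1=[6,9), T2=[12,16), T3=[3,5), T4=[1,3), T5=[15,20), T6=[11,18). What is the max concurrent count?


Check each time point for overlaps:
  t=15: 3 tasks active (T2, T5, T6)
Max concurrent = 3


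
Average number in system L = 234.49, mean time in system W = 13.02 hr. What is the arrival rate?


Little's law: L = λW → λ = L / W
= 234.49 / 13.02
= 18.01 per hour


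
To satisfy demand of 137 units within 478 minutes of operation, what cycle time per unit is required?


Cycle time = available time / demand
= 478 / 137
= 3.49 min/unit


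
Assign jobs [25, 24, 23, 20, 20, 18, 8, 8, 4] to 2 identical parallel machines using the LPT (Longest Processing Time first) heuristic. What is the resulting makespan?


Jobs (LPT sorted): [25, 24, 23, 20, 20, 18, 8, 8, 4]
Machines: 2
  J=25 → Machine 1 (load: 0+25=25)
  J=24 → Machine 2 (load: 0+24=24)
  J=23 → Machine 2 (load: 24+23=47)
  J=20 → Machine 1 (load: 25+20=45)
  J=20 → Machine 1 (load: 45+20=65)
  J=18 → Machine 2 (load: 47+18=65)
  J=8 → Machine 1 (load: 65+8=73)
  J=8 → Machine 2 (load: 65+8=73)
  J=4 → Machine 1 (load: 73+4=77)
Machine loads: [77, 73]
Makespan = max = 77 time units


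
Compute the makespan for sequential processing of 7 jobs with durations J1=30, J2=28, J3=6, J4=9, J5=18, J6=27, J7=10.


Sequential makespan: sum all processing times
= 30 + 28 + 6 + 9 + 18 + 27 + 10
= 128 time units


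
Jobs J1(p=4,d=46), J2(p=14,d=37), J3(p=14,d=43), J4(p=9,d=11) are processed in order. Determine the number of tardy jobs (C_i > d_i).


Completion vs due date:
  J1: C=4, d=46 → on time
  J2: C=18, d=37 → on time
  J3: C=32, d=43 → on time
  J4: C=41, d=11 → TARDY
Tardy jobs: J4
Count = 1


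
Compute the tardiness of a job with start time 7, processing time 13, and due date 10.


Completion = start + processing = 7 + 13 = 20
Tardiness = max(0, C - d) = max(0, 20 - 10)
= max(0, 10)
= 10


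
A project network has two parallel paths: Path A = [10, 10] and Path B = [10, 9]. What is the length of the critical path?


Path A: 10 + 10 = 20
Path B: 10 + 9 = 19
Critical path = longest = max(20, 19)
= 20 (Path A)


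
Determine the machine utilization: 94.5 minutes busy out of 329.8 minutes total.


Utilization = busy / total × 100
= 94.5 / 329.8 × 100
= 28.7%


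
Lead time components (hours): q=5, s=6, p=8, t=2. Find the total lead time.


Lead time = queue + setup + processing + transit
= 5 + 6 + 8 + 2
= 21 hours


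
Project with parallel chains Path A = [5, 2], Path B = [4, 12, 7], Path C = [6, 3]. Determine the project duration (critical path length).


Path A: 5 + 2 = 7
Path B: 4 + 12 + 7 = 23
Path C: 6 + 3 = 9
Critical path = longest = max(7, 23, 9)
= 23 (Path B)


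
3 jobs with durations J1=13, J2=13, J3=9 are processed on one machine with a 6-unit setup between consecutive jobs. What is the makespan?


Makespan = Σ processing + (n-1) × setup
= (13 + 13 + 9) + (3-1)×6
= 35 + 12
= 47 time units


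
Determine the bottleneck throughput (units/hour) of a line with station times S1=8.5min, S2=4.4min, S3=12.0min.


Bottleneck = longest station time
Station times: [8.5, 4.4, 12.0]
Max = 12.0 min
Rate = 60 / 12.0
= 5.00 units/hour (bottleneck: 12.0min)


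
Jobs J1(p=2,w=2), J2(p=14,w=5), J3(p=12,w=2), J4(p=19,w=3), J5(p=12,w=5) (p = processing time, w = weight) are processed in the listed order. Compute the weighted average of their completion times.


Completion times:
  J1: C=2, w×C=2×2=4
  J2: C=16, w×C=5×16=80
  J3: C=28, w×C=2×28=56
  J4: C=47, w×C=3×47=141
  J5: C=59, w×C=5×59=295
Sum w×C = 576
Sum w = 17
Weighted avg = 576/17
= 33.88


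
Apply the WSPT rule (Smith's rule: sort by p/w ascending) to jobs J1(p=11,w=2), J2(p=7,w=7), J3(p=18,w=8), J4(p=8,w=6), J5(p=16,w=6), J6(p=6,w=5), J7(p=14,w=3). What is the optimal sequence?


WSPT (Smith's rule): sort by p/w ascending
  J2: p/w = 7/7 = 1.000
  J6: p/w = 6/5 = 1.200
  J4: p/w = 8/6 = 1.333
  J3: p/w = 18/8 = 2.250
  J5: p/w = 16/6 = 2.667
  J7: p/w = 14/3 = 4.667
  J1: p/w = 11/2 = 5.500
Order: J2 → J6 → J4 → J3 → J5 → J7 → J1


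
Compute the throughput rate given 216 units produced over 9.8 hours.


Throughput = units / time
= 216 / 9.8
= 22.0 units/hour


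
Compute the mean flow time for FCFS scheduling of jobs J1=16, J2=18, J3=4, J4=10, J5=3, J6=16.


Completion times:
  J1: completes at 16
  J2: completes at 34
  J3: completes at 38
  J4: completes at 48
  J5: completes at 51
  J6: completes at 67
Sum = 254
Average = 254/6
= 42.33


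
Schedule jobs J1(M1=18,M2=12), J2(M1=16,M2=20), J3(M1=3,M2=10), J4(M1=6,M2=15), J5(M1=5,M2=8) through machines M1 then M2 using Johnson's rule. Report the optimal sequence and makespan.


Johnson's rule:
Group 1 (M1≤M2, sort by M1): ['J3', 'J5', 'J4', 'J2']
Group 2 (M1>M2, sort desc M2): ['J1']
Sequence: J3 → J5 → J4 → J2 → J1
Makespan calculation:
  J3: M1 done=3, M2 done=13
  J5: M1 done=8, M2 done=21
  J4: M1 done=14, M2 done=36
  J2: M1 done=30, M2 done=56
  J1: M1 done=48, M2 done=68
= Sequence: J3 → J5 → J4 → J2 → J1, Makespan: 68


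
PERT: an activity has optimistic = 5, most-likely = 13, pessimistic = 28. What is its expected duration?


te = (o + 4m + p) / 6
= (5 + 4×13 + 28) / 6
= (5 + 52 + 28) / 6
= 85 / 6
= 14.17


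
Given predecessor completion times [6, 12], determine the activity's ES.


ES = max of all predecessor completion times
Predecessors: [6, 12]
ES = max(6, 12)
= 12


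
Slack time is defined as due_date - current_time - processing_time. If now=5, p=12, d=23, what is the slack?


Slack = due - current_time - processing
= 23 - 5 - 12
= 6


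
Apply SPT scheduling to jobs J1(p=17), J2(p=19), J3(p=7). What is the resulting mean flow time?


SPT order: J3 → J1 → J2
Completion times:
  J3: C=7
  J1: C=24
  J2: C=43
Sum = 74, n = 3
Mean flow = 74/3
= 24.67


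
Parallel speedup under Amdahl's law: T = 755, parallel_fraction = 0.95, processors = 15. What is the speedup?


Amdahl's law: T_p = T × ((1-p) + p/N)
= 755 × ((1-0.95) + 0.95/15)
= 755 × (0.05 + 0.0633)
= 755 × 0.1133
= 85.57
Speedup = 755/85.57
= 8.82×


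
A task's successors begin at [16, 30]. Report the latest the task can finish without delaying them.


LF = min of all successor start times
Successors start at: [16, 30]
LF = min(16, 30)
= 16


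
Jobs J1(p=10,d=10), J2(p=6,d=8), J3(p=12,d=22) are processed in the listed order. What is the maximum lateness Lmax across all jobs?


Lateness per job (L = C - d):
  J1: C=10, d=10, L=0
  J2: C=16, d=8, L=8
  J3: C=28, d=22, L=6
Lmax = max(0, 8, 6)
= 8


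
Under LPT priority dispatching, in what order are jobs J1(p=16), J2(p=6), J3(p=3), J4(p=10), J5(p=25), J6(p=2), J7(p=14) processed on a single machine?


LPT: sort by longest processing time first
  J5: p=25
  J1: p=16
  J7: p=14
  J4: p=10
  J2: p=6
  J3: p=3
  J6: p=2
Order: J5 → J1 → J7 → J4 → J2 → J3 → J6


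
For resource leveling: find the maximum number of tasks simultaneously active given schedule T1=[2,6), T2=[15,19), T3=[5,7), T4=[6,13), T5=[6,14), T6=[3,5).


Check each time point for overlaps:
  t=6: 3 tasks active (T3, T4, T5)
Max concurrent = 3


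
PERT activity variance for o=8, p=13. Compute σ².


σ² = ((p - o) / 6)² = (p - o)² / 36
= (13 - 8)² / 36
= 5² / 36
= 25 / 36
= 0.6944


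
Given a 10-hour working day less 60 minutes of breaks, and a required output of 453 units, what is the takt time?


Available = 10×60 - 60 = 540 min
Takt time = 540 / 453
= 1.19 min/unit


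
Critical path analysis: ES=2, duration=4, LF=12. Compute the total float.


EF = ES + duration = 2 + 4 = 6
LS = LF - duration = 12 - 4 = 8
Total Float = LF - EF = 12 - 6
(or LS - ES = 8 - 2)
= 6


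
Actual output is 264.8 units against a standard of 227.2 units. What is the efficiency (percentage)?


Efficiency = (actual / standard) × 100
= (264.8 / 227.2) × 100
= 116.5%


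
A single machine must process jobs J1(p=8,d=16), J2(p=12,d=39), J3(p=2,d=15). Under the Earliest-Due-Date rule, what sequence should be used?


EDD: sort by earliest due date
  J3: d=15, p=2
  J1: d=16, p=8
  J2: d=39, p=12
Order: J3 → J1 → J2


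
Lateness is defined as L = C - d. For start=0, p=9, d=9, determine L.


Completion = 0 + 9 = 9
Lateness = C - d = 9 - 9
= 0


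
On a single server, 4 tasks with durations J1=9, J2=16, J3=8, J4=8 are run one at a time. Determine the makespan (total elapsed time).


Sequential makespan: sum all processing times
= 9 + 16 + 8 + 8
= 41 time units


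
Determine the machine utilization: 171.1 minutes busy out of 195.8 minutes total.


Utilization = busy / total × 100
= 171.1 / 195.8 × 100
= 87.4%


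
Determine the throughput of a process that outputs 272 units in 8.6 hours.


Throughput = units / time
= 272 / 8.6
= 31.6 units/hour


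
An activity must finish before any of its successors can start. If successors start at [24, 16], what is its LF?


LF = min of all successor start times
Successors start at: [24, 16]
LF = min(24, 16)
= 16


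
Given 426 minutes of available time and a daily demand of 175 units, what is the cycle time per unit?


Cycle time = available time / demand
= 426 / 175
= 2.43 min/unit


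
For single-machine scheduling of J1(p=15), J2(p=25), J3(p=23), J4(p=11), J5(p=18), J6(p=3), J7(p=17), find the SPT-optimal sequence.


SPT: sort by shortest processing time
  J6: p=3
  J4: p=11
  J1: p=15
  J7: p=17
  J5: p=18
  J3: p=23
  J2: p=25
Order: J6 → J4 → J1 → J7 → J5 → J3 → J2


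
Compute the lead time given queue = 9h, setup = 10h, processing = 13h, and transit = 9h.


Lead time = queue + setup + processing + transit
= 9 + 10 + 13 + 9
= 41 hours


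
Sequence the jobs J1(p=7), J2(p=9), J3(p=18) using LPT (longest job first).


LPT: sort by longest processing time first
  J3: p=18
  J2: p=9
  J1: p=7
Order: J3 → J2 → J1


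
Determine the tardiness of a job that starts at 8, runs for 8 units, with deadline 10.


Completion = start + processing = 8 + 8 = 16
Tardiness = max(0, C - d) = max(0, 16 - 10)
= max(0, 6)
= 6


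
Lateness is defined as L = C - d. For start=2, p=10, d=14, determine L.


Completion = 2 + 10 = 12
Lateness = C - d = 12 - 14
= -2


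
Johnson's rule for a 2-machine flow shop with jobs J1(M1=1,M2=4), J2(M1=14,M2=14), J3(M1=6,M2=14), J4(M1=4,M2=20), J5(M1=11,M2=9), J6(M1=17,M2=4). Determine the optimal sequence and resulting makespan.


Johnson's rule:
Group 1 (M1≤M2, sort by M1): ['J1', 'J4', 'J3', 'J2']
Group 2 (M1>M2, sort desc M2): ['J5', 'J6']
Sequence: J1 → J4 → J3 → J2 → J5 → J6
Makespan calculation:
  J1: M1 done=1, M2 done=5
  J4: M1 done=5, M2 done=25
  J3: M1 done=11, M2 done=39
  J2: M1 done=25, M2 done=53
  J5: M1 done=36, M2 done=62
  J6: M1 done=53, M2 done=66
= Sequence: J1 → J4 → J3 → J2 → J5 → J6, Makespan: 66


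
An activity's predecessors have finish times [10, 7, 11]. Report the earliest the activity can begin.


ES = max of all predecessor completion times
Predecessors: [10, 7, 11]
ES = max(10, 7, 11)
= 11


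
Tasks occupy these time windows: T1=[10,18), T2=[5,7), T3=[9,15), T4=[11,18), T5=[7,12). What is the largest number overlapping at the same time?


Check each time point for overlaps:
  t=11: 4 tasks active (T1, T3, T4, T5)
Max concurrent = 4


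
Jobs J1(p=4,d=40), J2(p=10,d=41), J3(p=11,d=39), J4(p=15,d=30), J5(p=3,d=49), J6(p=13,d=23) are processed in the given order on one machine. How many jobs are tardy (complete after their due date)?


Completion vs due date:
  J1: C=4, d=40 → on time
  J2: C=14, d=41 → on time
  J3: C=25, d=39 → on time
  J4: C=40, d=30 → TARDY
  J5: C=43, d=49 → on time
  J6: C=56, d=23 → TARDY
Tardy jobs: J4, J6
Count = 2


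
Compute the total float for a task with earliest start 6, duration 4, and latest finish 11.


EF = ES + duration = 6 + 4 = 10
LS = LF - duration = 11 - 4 = 7
Total Float = LF - EF = 11 - 10
(or LS - ES = 7 - 6)
= 1


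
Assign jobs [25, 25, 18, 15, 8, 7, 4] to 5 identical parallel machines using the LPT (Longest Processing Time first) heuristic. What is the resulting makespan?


Jobs (LPT sorted): [25, 25, 18, 15, 8, 7, 4]
Machines: 5
  J=25 → Machine 1 (load: 0+25=25)
  J=25 → Machine 2 (load: 0+25=25)
  J=18 → Machine 3 (load: 0+18=18)
  J=15 → Machine 4 (load: 0+15=15)
  J=8 → Machine 5 (load: 0+8=8)
  J=7 → Machine 5 (load: 8+7=15)
  J=4 → Machine 4 (load: 15+4=19)
Machine loads: [25, 25, 18, 19, 15]
Makespan = max = 25 time units


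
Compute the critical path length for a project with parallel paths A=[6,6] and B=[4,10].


Path A: 6 + 6 = 12
Path B: 4 + 10 = 14
Critical path = longest = max(12, 14)
= 14 (Path B)


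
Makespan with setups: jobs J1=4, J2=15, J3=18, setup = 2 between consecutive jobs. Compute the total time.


Makespan = Σ processing + (n-1) × setup
= (4 + 15 + 18) + (3-1)×2
= 37 + 4
= 41 time units


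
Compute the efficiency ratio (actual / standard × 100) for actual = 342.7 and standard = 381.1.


Efficiency = (actual / standard) × 100
= (342.7 / 381.1) × 100
= 89.9%


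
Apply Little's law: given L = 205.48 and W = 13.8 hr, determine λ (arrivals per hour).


Little's law: L = λW → λ = L / W
= 205.48 / 13.8
= 14.89 per hour


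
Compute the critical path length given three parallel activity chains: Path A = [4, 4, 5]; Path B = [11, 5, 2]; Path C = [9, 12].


Path A: 4 + 4 + 5 = 13
Path B: 11 + 5 + 2 = 18
Path C: 9 + 12 = 21
Critical path = longest = max(13, 18, 21)
= 21 (Path C)


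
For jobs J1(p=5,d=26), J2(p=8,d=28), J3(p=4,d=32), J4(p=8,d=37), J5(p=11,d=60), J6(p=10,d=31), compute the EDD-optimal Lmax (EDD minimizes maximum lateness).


EDD order: J1 → J2 → J6 → J3 → J4 → J5
Completion and lateness:
  J1: C=5, d=26, L=5-26=-21
  J2: C=13, d=28, L=13-28=-15
  J6: C=23, d=31, L=23-31=-8
  J3: C=27, d=32, L=27-32=-5
  J4: C=35, d=37, L=35-37=-2
  J5: C=46, d=60, L=46-60=-14
Lmax = max(-21, -15, -8, -5, -2, -14)
= -2


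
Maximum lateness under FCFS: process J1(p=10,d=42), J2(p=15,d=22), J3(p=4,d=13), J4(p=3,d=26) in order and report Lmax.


Lateness per job (L = C - d):
  J1: C=10, d=42, L=-32
  J2: C=25, d=22, L=3
  J3: C=29, d=13, L=16
  J4: C=32, d=26, L=6
Lmax = max(-32, 3, 16, 6)
= 16


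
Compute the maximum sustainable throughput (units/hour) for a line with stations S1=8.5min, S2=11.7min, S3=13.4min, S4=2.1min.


Bottleneck = longest station time
Station times: [8.5, 11.7, 13.4, 2.1]
Max = 13.4 min
Rate = 60 / 13.4
= 4.48 units/hour (bottleneck: 13.4min)


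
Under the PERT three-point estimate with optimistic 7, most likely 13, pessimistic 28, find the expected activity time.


te = (o + 4m + p) / 6
= (7 + 4×13 + 28) / 6
= (7 + 52 + 28) / 6
= 87 / 6
= 14.50


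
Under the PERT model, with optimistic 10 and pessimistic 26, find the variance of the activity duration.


σ² = ((p - o) / 6)² = (p - o)² / 36
= (26 - 10)² / 36
= 16² / 36
= 256 / 36
= 7.1111


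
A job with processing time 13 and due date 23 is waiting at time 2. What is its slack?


Slack = due - current_time - processing
= 23 - 2 - 13
= 8


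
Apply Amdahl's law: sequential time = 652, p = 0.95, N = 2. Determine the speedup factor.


Amdahl's law: T_p = T × ((1-p) + p/N)
= 652 × ((1-0.95) + 0.95/2)
= 652 × (0.05 + 0.4750)
= 652 × 0.5250
= 342.30
Speedup = 652/342.30
= 1.90×


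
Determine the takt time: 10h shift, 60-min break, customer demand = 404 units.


Available = 10×60 - 60 = 540 min
Takt time = 540 / 404
= 1.34 min/unit


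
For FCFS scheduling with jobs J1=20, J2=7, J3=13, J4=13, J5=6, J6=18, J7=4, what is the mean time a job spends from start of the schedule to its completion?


Completion times:
  J1: completes at 20
  J2: completes at 27
  J3: completes at 40
  J4: completes at 53
  J5: completes at 59
  J6: completes at 77
  J7: completes at 81
Sum = 357
Average = 357/7
= 51.00


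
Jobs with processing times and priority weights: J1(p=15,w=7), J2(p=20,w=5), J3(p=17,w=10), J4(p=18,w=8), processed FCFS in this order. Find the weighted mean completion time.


Completion times:
  J1: C=15, w×C=7×15=105
  J2: C=35, w×C=5×35=175
  J3: C=52, w×C=10×52=520
  J4: C=70, w×C=8×70=560
Sum w×C = 1360
Sum w = 30
Weighted avg = 1360/30
= 45.33


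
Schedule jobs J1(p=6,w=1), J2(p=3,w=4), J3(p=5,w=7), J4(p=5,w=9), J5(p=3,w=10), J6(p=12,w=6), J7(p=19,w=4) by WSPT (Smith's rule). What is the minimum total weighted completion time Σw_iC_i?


WSPT order (by p/w): J5 → J4 → J3 → J2 → J6 → J7 → J1
  J5: C=3, w·C=10×3=30
  J4: C=8, w·C=9×8=72
  J3: C=13, w·C=7×13=91
  J2: C=16, w·C=4×16=64
  J6: C=28, w·C=6×28=168
  J7: C=47, w·C=4×47=188
  J1: C=53, w·C=1×53=53
Σ w·C = 666
= 666


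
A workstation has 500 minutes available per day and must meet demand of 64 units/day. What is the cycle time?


Cycle time = available time / demand
= 500 / 64
= 7.81 min/unit


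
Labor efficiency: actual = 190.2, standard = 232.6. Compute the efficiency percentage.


Efficiency = (actual / standard) × 100
= (190.2 / 232.6) × 100
= 81.8%


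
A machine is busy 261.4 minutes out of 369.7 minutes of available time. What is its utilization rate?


Utilization = busy / total × 100
= 261.4 / 369.7 × 100
= 70.7%


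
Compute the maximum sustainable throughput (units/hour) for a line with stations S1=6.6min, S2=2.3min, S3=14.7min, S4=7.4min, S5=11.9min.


Bottleneck = longest station time
Station times: [6.6, 2.3, 14.7, 7.4, 11.9]
Max = 14.7 min
Rate = 60 / 14.7
= 4.08 units/hour (bottleneck: 14.7min)


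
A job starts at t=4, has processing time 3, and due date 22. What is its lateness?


Completion = 4 + 3 = 7
Lateness = C - d = 7 - 22
= -15


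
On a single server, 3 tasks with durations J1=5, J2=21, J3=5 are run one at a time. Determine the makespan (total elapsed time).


Sequential makespan: sum all processing times
= 5 + 21 + 5
= 31 time units


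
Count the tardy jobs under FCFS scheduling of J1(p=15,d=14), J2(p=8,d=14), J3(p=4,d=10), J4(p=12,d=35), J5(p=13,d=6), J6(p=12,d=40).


Completion vs due date:
  J1: C=15, d=14 → TARDY
  J2: C=23, d=14 → TARDY
  J3: C=27, d=10 → TARDY
  J4: C=39, d=35 → TARDY
  J5: C=52, d=6 → TARDY
  J6: C=64, d=40 → TARDY
Tardy jobs: J1, J2, J3, J4, J5, J6
Count = 6


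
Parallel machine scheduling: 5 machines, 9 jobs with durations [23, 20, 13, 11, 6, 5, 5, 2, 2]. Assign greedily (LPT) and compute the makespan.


Jobs (LPT sorted): [23, 20, 13, 11, 6, 5, 5, 2, 2]
Machines: 5
  J=23 → Machine 1 (load: 0+23=23)
  J=20 → Machine 2 (load: 0+20=20)
  J=13 → Machine 3 (load: 0+13=13)
  J=11 → Machine 4 (load: 0+11=11)
  J=6 → Machine 5 (load: 0+6=6)
  J=5 → Machine 5 (load: 6+5=11)
  J=5 → Machine 4 (load: 11+5=16)
  J=2 → Machine 5 (load: 11+2=13)
  J=2 → Machine 3 (load: 13+2=15)
Machine loads: [23, 20, 15, 16, 13]
Makespan = max = 23 time units


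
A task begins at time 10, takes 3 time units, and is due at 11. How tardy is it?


Completion = start + processing = 10 + 3 = 13
Tardiness = max(0, C - d) = max(0, 13 - 11)
= max(0, 2)
= 2


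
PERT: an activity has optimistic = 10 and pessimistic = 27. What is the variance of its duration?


σ² = ((p - o) / 6)² = (p - o)² / 36
= (27 - 10)² / 36
= 17² / 36
= 289 / 36
= 8.0278


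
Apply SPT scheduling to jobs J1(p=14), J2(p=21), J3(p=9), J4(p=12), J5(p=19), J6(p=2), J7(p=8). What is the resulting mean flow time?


SPT order: J6 → J7 → J3 → J4 → J1 → J5 → J2
Completion times:
  J6: C=2
  J7: C=10
  J3: C=19
  J4: C=31
  J1: C=45
  J5: C=64
  J2: C=85
Sum = 256, n = 7
Mean flow = 256/7
= 36.57


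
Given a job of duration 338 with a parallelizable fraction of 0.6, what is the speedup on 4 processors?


Amdahl's law: T_p = T × ((1-p) + p/N)
= 338 × ((1-0.6) + 0.6/4)
= 338 × (0.40 + 0.1500)
= 338 × 0.5500
= 185.90
Speedup = 338/185.90
= 1.82×


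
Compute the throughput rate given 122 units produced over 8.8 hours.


Throughput = units / time
= 122 / 8.8
= 13.9 units/hour


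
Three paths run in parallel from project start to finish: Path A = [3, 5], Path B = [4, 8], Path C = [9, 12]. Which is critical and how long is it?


Path A: 3 + 5 = 8
Path B: 4 + 8 = 12
Path C: 9 + 12 = 21
Critical path = longest = max(8, 12, 21)
= 21 (Path C)


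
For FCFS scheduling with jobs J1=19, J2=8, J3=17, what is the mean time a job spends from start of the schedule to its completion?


Completion times:
  J1: completes at 19
  J2: completes at 27
  J3: completes at 44
Sum = 90
Average = 90/3
= 30.00


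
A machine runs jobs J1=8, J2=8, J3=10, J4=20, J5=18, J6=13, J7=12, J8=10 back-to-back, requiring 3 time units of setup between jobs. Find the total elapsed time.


Makespan = Σ processing + (n-1) × setup
= (8 + 8 + 10 + 20 + 18 + 13 + 12 + 10) + (8-1)×3
= 99 + 21
= 120 time units


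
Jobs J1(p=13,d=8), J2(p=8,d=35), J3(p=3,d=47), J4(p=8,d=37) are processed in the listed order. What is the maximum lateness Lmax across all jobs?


Lateness per job (L = C - d):
  J1: C=13, d=8, L=5
  J2: C=21, d=35, L=-14
  J3: C=24, d=47, L=-23
  J4: C=32, d=37, L=-5
Lmax = max(5, -14, -23, -5)
= 5


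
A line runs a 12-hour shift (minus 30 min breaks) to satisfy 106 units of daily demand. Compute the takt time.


Available = 12×60 - 30 = 690 min
Takt time = 690 / 106
= 6.51 min/unit


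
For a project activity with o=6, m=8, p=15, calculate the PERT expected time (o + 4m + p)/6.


te = (o + 4m + p) / 6
= (6 + 4×8 + 15) / 6
= (6 + 32 + 15) / 6
= 53 / 6
= 8.83


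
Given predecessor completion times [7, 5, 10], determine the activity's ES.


ES = max of all predecessor completion times
Predecessors: [7, 5, 10]
ES = max(7, 5, 10)
= 10


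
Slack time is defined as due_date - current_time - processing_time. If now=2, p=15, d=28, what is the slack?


Slack = due - current_time - processing
= 28 - 2 - 15
= 11


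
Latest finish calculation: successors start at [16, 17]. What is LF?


LF = min of all successor start times
Successors start at: [16, 17]
LF = min(16, 17)
= 16


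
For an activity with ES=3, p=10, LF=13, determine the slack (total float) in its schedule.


EF = ES + duration = 3 + 10 = 13
LS = LF - duration = 13 - 10 = 3
Total Float = LF - EF = 13 - 13
(or LS - ES = 3 - 3)
= 0


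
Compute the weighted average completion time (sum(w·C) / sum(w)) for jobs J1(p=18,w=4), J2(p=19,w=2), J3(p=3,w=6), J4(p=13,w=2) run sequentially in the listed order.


Completion times:
  J1: C=18, w×C=4×18=72
  J2: C=37, w×C=2×37=74
  J3: C=40, w×C=6×40=240
  J4: C=53, w×C=2×53=106
Sum w×C = 492
Sum w = 14
Weighted avg = 492/14
= 35.14


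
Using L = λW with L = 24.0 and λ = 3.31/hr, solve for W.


Little's law: L = λW → W = L / λ
= 24.0 / 3.31
= 7.25 hours


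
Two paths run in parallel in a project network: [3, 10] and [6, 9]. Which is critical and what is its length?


Path A: 3 + 10 = 13
Path B: 6 + 9 = 15
Critical path = longest = max(13, 15)
= 15 (Path B)


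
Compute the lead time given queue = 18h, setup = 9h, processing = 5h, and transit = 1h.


Lead time = queue + setup + processing + transit
= 18 + 9 + 5 + 1
= 33 hours


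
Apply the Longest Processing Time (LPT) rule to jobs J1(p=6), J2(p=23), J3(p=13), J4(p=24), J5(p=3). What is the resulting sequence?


LPT: sort by longest processing time first
  J4: p=24
  J2: p=23
  J3: p=13
  J1: p=6
  J5: p=3
Order: J4 → J2 → J3 → J1 → J5


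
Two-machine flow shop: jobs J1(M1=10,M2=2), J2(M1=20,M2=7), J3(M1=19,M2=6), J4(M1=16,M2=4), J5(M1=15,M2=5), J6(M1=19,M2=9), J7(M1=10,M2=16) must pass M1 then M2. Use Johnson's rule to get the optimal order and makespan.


Johnson's rule:
Group 1 (M1≤M2, sort by M1): ['J7']
Group 2 (M1>M2, sort desc M2): ['J6', 'J2', 'J3', 'J5', 'J4', 'J1']
Sequence: J7 → J6 → J2 → J3 → J5 → J4 → J1
Makespan calculation:
  J7: M1 done=10, M2 done=26
  J6: M1 done=29, M2 done=38
  J2: M1 done=49, M2 done=56
  J3: M1 done=68, M2 done=74
  J5: M1 done=83, M2 done=88
  J4: M1 done=99, M2 done=103
  J1: M1 done=109, M2 done=111
= Sequence: J7 → J6 → J2 → J3 → J5 → J4 → J1, Makespan: 111


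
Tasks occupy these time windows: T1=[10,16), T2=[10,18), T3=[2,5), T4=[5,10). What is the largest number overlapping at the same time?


Check each time point for overlaps:
  t=10: 2 tasks active (T1, T2)
Max concurrent = 2


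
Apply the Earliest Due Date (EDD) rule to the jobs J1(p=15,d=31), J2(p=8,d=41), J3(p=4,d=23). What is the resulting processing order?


EDD: sort by earliest due date
  J3: d=23, p=4
  J1: d=31, p=15
  J2: d=41, p=8
Order: J3 → J1 → J2


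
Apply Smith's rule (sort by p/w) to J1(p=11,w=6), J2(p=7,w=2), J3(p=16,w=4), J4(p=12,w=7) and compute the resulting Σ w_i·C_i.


WSPT order (by p/w): J4 → J1 → J2 → J3
  J4: C=12, w·C=7×12=84
  J1: C=23, w·C=6×23=138
  J2: C=30, w·C=2×30=60
  J3: C=46, w·C=4×46=184
Σ w·C = 466
= 466


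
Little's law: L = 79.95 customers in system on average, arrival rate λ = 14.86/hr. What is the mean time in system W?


Little's law: L = λW → W = L / λ
= 79.95 / 14.86
= 5.38 hours


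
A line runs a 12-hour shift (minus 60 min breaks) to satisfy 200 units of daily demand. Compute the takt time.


Available = 12×60 - 60 = 660 min
Takt time = 660 / 200
= 3.30 min/unit


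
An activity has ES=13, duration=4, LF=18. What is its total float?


EF = ES + duration = 13 + 4 = 17
LS = LF - duration = 18 - 4 = 14
Total Float = LF - EF = 18 - 17
(or LS - ES = 14 - 13)
= 1


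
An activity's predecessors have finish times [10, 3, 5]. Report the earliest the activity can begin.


ES = max of all predecessor completion times
Predecessors: [10, 3, 5]
ES = max(10, 3, 5)
= 10


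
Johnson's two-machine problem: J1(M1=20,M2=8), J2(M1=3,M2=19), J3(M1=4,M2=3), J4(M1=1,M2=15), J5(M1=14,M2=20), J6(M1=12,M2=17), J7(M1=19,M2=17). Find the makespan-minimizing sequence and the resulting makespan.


Johnson's rule:
Group 1 (M1≤M2, sort by M1): ['J4', 'J2', 'J6', 'J5']
Group 2 (M1>M2, sort desc M2): ['J7', 'J1', 'J3']
Sequence: J4 → J2 → J6 → J5 → J7 → J1 → J3
Makespan calculation:
  J4: M1 done=1, M2 done=16
  J2: M1 done=4, M2 done=35
  J6: M1 done=16, M2 done=52
  J5: M1 done=30, M2 done=72
  J7: M1 done=49, M2 done=89
  J1: M1 done=69, M2 done=97
  J3: M1 done=73, M2 done=100
= Sequence: J4 → J2 → J6 → J5 → J7 → J1 → J3, Makespan: 100


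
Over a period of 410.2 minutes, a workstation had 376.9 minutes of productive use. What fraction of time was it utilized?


Utilization = busy / total × 100
= 376.9 / 410.2 × 100
= 91.9%


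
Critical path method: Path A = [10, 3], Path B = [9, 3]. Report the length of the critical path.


Path A: 10 + 3 = 13
Path B: 9 + 3 = 12
Critical path = longest = max(13, 12)
= 13 (Path A)


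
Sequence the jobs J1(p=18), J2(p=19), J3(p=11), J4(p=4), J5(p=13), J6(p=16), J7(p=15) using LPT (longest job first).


LPT: sort by longest processing time first
  J2: p=19
  J1: p=18
  J6: p=16
  J7: p=15
  J5: p=13
  J3: p=11
  J4: p=4
Order: J2 → J1 → J6 → J7 → J5 → J3 → J4


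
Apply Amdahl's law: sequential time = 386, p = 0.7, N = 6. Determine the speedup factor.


Amdahl's law: T_p = T × ((1-p) + p/N)
= 386 × ((1-0.7) + 0.7/6)
= 386 × (0.30 + 0.1167)
= 386 × 0.4167
= 160.83
Speedup = 386/160.83
= 2.40×


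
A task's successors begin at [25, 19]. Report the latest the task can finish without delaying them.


LF = min of all successor start times
Successors start at: [25, 19]
LF = min(25, 19)
= 19


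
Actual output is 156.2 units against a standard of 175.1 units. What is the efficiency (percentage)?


Efficiency = (actual / standard) × 100
= (156.2 / 175.1) × 100
= 89.2%


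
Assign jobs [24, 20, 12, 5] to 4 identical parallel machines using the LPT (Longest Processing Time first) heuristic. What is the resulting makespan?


Jobs (LPT sorted): [24, 20, 12, 5]
Machines: 4
  J=24 → Machine 1 (load: 0+24=24)
  J=20 → Machine 2 (load: 0+20=20)
  J=12 → Machine 3 (load: 0+12=12)
  J=5 → Machine 4 (load: 0+5=5)
Machine loads: [24, 20, 12, 5]
Makespan = max = 24 time units


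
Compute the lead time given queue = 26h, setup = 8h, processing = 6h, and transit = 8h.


Lead time = queue + setup + processing + transit
= 26 + 8 + 6 + 8
= 48 hours


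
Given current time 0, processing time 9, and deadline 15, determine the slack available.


Slack = due - current_time - processing
= 15 - 0 - 9
= 6


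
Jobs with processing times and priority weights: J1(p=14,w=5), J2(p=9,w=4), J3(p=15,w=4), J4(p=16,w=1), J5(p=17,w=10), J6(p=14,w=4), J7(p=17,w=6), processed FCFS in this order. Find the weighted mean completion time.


Completion times:
  J1: C=14, w×C=5×14=70
  J2: C=23, w×C=4×23=92
  J3: C=38, w×C=4×38=152
  J4: C=54, w×C=1×54=54
  J5: C=71, w×C=10×71=710
  J6: C=85, w×C=4×85=340
  J7: C=102, w×C=6×102=612
Sum w×C = 2030
Sum w = 34
Weighted avg = 2030/34
= 59.71


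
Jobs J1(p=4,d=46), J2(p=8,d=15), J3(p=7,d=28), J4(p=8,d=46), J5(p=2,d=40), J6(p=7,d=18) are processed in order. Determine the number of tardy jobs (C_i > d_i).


Completion vs due date:
  J1: C=4, d=46 → on time
  J2: C=12, d=15 → on time
  J3: C=19, d=28 → on time
  J4: C=27, d=46 → on time
  J5: C=29, d=40 → on time
  J6: C=36, d=18 → TARDY
Tardy jobs: J6
Count = 1


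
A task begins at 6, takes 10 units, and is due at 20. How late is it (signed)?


Completion = 6 + 10 = 16
Lateness = C - d = 16 - 20
= -4


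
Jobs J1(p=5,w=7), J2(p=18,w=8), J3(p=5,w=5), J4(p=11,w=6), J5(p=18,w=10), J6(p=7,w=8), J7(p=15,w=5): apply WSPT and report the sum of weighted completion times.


WSPT order (by p/w): J1 → J6 → J3 → J5 → J4 → J2 → J7
  J1: C=5, w·C=7×5=35
  J6: C=12, w·C=8×12=96
  J3: C=17, w·C=5×17=85
  J5: C=35, w·C=10×35=350
  J4: C=46, w·C=6×46=276
  J2: C=64, w·C=8×64=512
  J7: C=79, w·C=5×79=395
Σ w·C = 1749
= 1749


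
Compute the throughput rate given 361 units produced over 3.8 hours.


Throughput = units / time
= 361 / 3.8
= 95.0 units/hour


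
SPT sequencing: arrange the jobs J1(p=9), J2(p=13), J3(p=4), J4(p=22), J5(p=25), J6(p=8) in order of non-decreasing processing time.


SPT: sort by shortest processing time
  J3: p=4
  J6: p=8
  J1: p=9
  J2: p=13
  J4: p=22
  J5: p=25
Order: J3 → J6 → J1 → J2 → J4 → J5


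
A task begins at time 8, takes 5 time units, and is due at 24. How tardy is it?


Completion = start + processing = 8 + 5 = 13
Tardiness = max(0, C - d) = max(0, 13 - 24)
= max(0, -11)
= 0


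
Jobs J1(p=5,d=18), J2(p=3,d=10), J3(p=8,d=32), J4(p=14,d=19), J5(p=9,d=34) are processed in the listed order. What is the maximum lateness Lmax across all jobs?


Lateness per job (L = C - d):
  J1: C=5, d=18, L=-13
  J2: C=8, d=10, L=-2
  J3: C=16, d=32, L=-16
  J4: C=30, d=19, L=11
  J5: C=39, d=34, L=5
Lmax = max(-13, -2, -16, 11, 5)
= 11


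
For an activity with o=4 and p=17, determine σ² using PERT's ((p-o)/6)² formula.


σ² = ((p - o) / 6)² = (p - o)² / 36
= (17 - 4)² / 36
= 13² / 36
= 169 / 36
= 4.6944


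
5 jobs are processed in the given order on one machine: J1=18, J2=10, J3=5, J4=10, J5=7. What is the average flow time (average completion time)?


Completion times:
  J1: completes at 18
  J2: completes at 28
  J3: completes at 33
  J4: completes at 43
  J5: completes at 50
Sum = 172
Average = 172/5
= 34.40


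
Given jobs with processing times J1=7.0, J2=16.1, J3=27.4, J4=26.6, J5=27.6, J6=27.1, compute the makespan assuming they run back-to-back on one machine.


Sequential makespan: sum all processing times
= 7.0 + 16.1 + 27.4 + 26.6 + 27.6 + 27.1
= 131.8 time units


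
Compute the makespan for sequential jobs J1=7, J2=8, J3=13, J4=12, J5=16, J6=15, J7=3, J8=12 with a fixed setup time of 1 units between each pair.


Makespan = Σ processing + (n-1) × setup
= (7 + 8 + 13 + 12 + 16 + 15 + 3 + 12) + (8-1)×1
= 86 + 7
= 93 time units


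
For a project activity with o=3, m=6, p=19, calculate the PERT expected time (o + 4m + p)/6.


te = (o + 4m + p) / 6
= (3 + 4×6 + 19) / 6
= (3 + 24 + 19) / 6
= 46 / 6
= 7.67


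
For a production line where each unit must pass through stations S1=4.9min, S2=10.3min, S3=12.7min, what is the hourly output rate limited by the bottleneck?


Bottleneck = longest station time
Station times: [4.9, 10.3, 12.7]
Max = 12.7 min
Rate = 60 / 12.7
= 4.72 units/hour (bottleneck: 12.7min)


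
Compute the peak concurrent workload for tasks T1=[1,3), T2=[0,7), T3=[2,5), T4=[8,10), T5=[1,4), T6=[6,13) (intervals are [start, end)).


Check each time point for overlaps:
  t=2: 4 tasks active (T1, T2, T3, T5)
Max concurrent = 4


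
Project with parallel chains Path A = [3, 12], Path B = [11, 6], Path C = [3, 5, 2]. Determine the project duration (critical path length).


Path A: 3 + 12 = 15
Path B: 11 + 6 = 17
Path C: 3 + 5 + 2 = 10
Critical path = longest = max(15, 17, 10)
= 17 (Path B)


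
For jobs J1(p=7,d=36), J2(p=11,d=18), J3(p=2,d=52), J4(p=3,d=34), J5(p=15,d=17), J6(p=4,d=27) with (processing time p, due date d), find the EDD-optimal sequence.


EDD: sort by earliest due date
  J5: d=17, p=15
  J2: d=18, p=11
  J6: d=27, p=4
  J4: d=34, p=3
  J1: d=36, p=7
  J3: d=52, p=2
Order: J5 → J2 → J6 → J4 → J1 → J3


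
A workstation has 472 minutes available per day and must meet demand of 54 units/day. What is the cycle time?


Cycle time = available time / demand
= 472 / 54
= 8.74 min/unit


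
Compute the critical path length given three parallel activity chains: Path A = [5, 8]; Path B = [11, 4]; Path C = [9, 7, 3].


Path A: 5 + 8 = 13
Path B: 11 + 4 = 15
Path C: 9 + 7 + 3 = 19
Critical path = longest = max(13, 15, 19)
= 19 (Path C)


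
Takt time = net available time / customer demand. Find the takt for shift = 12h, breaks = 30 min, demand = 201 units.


Available = 12×60 - 30 = 690 min
Takt time = 690 / 201
= 3.43 min/unit


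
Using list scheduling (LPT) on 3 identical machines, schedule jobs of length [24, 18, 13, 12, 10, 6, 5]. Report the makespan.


Jobs (LPT sorted): [24, 18, 13, 12, 10, 6, 5]
Machines: 3
  J=24 → Machine 1 (load: 0+24=24)
  J=18 → Machine 2 (load: 0+18=18)
  J=13 → Machine 3 (load: 0+13=13)
  J=12 → Machine 3 (load: 13+12=25)
  J=10 → Machine 2 (load: 18+10=28)
  J=6 → Machine 1 (load: 24+6=30)
  J=5 → Machine 3 (load: 25+5=30)
Machine loads: [30, 28, 30]
Makespan = max = 30 time units


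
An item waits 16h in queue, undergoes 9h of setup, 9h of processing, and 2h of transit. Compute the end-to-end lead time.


Lead time = queue + setup + processing + transit
= 16 + 9 + 9 + 2
= 36 hours


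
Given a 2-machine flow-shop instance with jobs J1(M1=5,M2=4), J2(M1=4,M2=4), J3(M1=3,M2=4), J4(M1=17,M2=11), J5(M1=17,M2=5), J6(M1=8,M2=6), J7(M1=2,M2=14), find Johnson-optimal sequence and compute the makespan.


Johnson's rule:
Group 1 (M1≤M2, sort by M1): ['J7', 'J3', 'J2']
Group 2 (M1>M2, sort desc M2): ['J4', 'J6', 'J5', 'J1']
Sequence: J7 → J3 → J2 → J4 → J6 → J5 → J1
Makespan calculation:
  J7: M1 done=2, M2 done=16
  J3: M1 done=5, M2 done=20
  J2: M1 done=9, M2 done=24
  J4: M1 done=26, M2 done=37
  J6: M1 done=34, M2 done=43
  J5: M1 done=51, M2 done=56
  J1: M1 done=56, M2 done=60
= Sequence: J7 → J3 → J2 → J4 → J6 → J5 → J1, Makespan: 60


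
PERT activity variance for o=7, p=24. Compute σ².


σ² = ((p - o) / 6)² = (p - o)² / 36
= (24 - 7)² / 36
= 17² / 36
= 289 / 36
= 8.0278


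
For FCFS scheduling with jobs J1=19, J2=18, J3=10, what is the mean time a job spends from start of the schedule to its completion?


Completion times:
  J1: completes at 19
  J2: completes at 37
  J3: completes at 47
Sum = 103
Average = 103/3
= 34.33


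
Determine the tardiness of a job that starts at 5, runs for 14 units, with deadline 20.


Completion = start + processing = 5 + 14 = 19
Tardiness = max(0, C - d) = max(0, 19 - 20)
= max(0, -1)
= 0


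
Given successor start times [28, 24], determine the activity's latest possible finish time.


LF = min of all successor start times
Successors start at: [28, 24]
LF = min(28, 24)
= 24


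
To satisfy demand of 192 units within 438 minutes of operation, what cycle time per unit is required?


Cycle time = available time / demand
= 438 / 192
= 2.28 min/unit


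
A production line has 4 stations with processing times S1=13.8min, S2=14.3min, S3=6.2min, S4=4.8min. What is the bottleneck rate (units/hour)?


Bottleneck = longest station time
Station times: [13.8, 14.3, 6.2, 4.8]
Max = 14.3 min
Rate = 60 / 14.3
= 4.20 units/hour (bottleneck: 14.3min)


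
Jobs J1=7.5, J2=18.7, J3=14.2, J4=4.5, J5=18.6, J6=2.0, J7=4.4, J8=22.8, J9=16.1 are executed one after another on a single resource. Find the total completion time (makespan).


Sequential makespan: sum all processing times
= 7.5 + 18.7 + 14.2 + 4.5 + 18.6 + 2.0 + 4.4 + 22.8 + 16.1
= 108.8 time units


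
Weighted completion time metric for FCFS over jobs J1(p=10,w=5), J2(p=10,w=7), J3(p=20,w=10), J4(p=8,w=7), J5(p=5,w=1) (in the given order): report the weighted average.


Completion times:
  J1: C=10, w×C=5×10=50
  J2: C=20, w×C=7×20=140
  J3: C=40, w×C=10×40=400
  J4: C=48, w×C=7×48=336
  J5: C=53, w×C=1×53=53
Sum w×C = 979
Sum w = 30
Weighted avg = 979/30
= 32.63


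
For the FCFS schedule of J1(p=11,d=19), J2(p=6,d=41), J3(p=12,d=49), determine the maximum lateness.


Lateness per job (L = C - d):
  J1: C=11, d=19, L=-8
  J2: C=17, d=41, L=-24
  J3: C=29, d=49, L=-20
Lmax = max(-8, -24, -20)
= -8
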